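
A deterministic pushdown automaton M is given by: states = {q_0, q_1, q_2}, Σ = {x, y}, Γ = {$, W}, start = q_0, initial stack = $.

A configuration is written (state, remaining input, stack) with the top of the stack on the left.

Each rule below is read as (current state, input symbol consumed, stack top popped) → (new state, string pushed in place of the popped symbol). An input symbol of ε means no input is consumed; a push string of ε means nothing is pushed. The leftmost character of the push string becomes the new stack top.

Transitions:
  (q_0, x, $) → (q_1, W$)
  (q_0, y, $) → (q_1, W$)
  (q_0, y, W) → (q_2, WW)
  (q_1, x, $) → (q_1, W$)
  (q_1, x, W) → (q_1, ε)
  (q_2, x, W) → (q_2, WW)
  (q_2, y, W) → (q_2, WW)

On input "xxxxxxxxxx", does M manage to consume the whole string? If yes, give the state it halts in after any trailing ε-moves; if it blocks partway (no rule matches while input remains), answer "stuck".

(q_0, xxxxxxxxxx, $)
  read x, top $: go to q_1, push W$ → (q_1, xxxxxxxxx, W$)
  read x, top W: go to q_1, push ε → (q_1, xxxxxxxx, $)
  read x, top $: go to q_1, push W$ → (q_1, xxxxxxx, W$)
  read x, top W: go to q_1, push ε → (q_1, xxxxxx, $)
  read x, top $: go to q_1, push W$ → (q_1, xxxxx, W$)
  read x, top W: go to q_1, push ε → (q_1, xxxx, $)
  read x, top $: go to q_1, push W$ → (q_1, xxx, W$)
  read x, top W: go to q_1, push ε → (q_1, xx, $)
  read x, top $: go to q_1, push W$ → (q_1, x, W$)
  read x, top W: go to q_1, push ε → (q_1, ε, $)
All input consumed; M is in state q_1.

q_1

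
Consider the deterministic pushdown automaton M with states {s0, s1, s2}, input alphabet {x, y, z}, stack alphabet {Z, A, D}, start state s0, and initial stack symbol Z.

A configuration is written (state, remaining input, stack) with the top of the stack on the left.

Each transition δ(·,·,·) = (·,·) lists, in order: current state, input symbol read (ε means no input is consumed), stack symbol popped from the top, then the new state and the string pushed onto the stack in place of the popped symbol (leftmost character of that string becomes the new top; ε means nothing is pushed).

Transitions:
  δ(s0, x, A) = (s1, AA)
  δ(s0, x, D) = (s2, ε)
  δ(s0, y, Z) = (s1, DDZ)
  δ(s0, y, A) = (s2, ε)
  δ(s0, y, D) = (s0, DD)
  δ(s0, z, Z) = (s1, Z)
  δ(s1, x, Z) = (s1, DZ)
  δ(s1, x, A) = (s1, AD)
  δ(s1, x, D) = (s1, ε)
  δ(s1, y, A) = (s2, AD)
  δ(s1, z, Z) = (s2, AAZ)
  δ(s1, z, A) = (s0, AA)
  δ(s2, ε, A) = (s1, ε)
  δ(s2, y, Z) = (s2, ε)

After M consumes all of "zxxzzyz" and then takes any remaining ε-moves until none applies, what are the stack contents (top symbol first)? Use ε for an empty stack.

AZ

(s0, zxxzzyz, Z)
  read z, top Z: go to s1, push Z → (s1, xxzzyz, Z)
  read x, top Z: go to s1, push DZ → (s1, xzzyz, DZ)
  read x, top D: go to s1, push ε → (s1, zzyz, Z)
  read z, top Z: go to s2, push AAZ → (s2, zyz, AAZ)
  ε-move, top A: go to s1, push ε → (s1, zyz, AZ)
  read z, top A: go to s0, push AA → (s0, yz, AAZ)
  read y, top A: go to s2, push ε → (s2, z, AZ)
  ε-move, top A: go to s1, push ε → (s1, z, Z)
  read z, top Z: go to s2, push AAZ → (s2, ε, AAZ)
  ε-move, top A: go to s1, push ε → (s1, ε, AZ)
All input consumed in state s1 with stack AZ.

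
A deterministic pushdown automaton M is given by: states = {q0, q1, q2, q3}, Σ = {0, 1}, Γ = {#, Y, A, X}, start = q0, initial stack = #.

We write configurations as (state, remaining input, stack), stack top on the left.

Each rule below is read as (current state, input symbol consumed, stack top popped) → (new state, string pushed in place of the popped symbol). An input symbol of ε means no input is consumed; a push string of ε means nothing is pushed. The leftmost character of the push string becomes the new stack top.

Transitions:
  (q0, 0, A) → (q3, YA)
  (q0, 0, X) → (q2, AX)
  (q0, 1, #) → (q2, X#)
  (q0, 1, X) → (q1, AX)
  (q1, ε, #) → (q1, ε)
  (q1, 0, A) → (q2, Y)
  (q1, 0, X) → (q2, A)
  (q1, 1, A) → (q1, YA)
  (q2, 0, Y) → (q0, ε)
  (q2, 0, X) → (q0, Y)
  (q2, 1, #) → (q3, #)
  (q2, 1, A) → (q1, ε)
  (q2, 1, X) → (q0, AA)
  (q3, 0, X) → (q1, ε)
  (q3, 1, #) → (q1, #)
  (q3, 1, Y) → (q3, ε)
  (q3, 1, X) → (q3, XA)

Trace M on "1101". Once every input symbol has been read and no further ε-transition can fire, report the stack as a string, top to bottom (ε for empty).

(q0, 1101, #)
  read 1, top #: go to q2, push X# → (q2, 101, X#)
  read 1, top X: go to q0, push AA → (q0, 01, AA#)
  read 0, top A: go to q3, push YA → (q3, 1, YAA#)
  read 1, top Y: go to q3, push ε → (q3, ε, AA#)
All input consumed in state q3 with stack AA#.

AA#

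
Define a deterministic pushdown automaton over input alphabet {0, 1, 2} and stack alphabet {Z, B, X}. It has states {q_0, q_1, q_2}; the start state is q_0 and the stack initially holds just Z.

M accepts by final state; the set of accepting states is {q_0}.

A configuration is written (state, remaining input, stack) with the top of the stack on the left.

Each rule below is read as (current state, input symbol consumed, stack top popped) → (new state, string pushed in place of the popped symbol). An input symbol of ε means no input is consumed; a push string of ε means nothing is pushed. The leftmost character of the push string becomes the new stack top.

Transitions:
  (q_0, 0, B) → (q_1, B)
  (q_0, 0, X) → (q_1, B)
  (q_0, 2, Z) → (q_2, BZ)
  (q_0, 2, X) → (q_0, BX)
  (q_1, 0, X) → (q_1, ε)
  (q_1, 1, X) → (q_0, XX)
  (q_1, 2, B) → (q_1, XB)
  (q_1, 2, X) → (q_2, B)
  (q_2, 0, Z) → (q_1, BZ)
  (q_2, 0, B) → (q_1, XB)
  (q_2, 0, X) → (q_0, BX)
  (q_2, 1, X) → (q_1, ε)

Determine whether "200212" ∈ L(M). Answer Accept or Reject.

(q_0, 200212, Z)
  read 2, top Z: go to q_2, push BZ → (q_2, 00212, BZ)
  read 0, top B: go to q_1, push XB → (q_1, 0212, XBZ)
  read 0, top X: go to q_1, push ε → (q_1, 212, BZ)
  read 2, top B: go to q_1, push XB → (q_1, 12, XBZ)
  read 1, top X: go to q_0, push XX → (q_0, 2, XXBZ)
  read 2, top X: go to q_0, push BX → (q_0, ε, BXXBZ)
All input consumed; state q_0 ∈ F.

Accept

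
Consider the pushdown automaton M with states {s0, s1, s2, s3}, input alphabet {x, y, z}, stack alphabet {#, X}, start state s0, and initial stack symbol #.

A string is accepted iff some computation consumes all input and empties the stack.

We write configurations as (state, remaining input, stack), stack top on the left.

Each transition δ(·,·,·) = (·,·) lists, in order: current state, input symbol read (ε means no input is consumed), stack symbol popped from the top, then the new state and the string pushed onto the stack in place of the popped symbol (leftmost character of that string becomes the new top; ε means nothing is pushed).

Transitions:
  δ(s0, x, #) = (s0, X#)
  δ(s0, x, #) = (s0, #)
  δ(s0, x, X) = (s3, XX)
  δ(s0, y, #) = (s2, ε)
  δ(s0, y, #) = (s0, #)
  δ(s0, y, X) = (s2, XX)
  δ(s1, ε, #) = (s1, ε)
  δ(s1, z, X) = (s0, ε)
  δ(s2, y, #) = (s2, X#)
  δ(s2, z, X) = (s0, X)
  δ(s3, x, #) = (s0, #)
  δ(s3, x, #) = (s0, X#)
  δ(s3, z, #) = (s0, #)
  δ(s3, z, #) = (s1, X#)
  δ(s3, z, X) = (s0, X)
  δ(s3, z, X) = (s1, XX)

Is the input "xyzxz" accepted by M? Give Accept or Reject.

Reject

No computation consumes all input and empties the stack.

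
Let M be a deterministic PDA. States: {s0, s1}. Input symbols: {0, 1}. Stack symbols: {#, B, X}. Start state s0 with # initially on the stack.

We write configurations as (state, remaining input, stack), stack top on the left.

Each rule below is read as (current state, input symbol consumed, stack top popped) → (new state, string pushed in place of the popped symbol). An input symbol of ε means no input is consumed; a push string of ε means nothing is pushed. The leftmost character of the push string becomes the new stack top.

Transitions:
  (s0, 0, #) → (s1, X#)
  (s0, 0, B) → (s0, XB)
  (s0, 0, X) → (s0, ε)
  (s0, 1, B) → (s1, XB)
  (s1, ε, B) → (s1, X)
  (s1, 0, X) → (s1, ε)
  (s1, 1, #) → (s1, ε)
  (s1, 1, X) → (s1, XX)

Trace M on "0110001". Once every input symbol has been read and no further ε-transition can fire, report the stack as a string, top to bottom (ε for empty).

(s0, 0110001, #)
  read 0, top #: go to s1, push X# → (s1, 110001, X#)
  read 1, top X: go to s1, push XX → (s1, 10001, XX#)
  read 1, top X: go to s1, push XX → (s1, 0001, XXX#)
  read 0, top X: go to s1, push ε → (s1, 001, XX#)
  read 0, top X: go to s1, push ε → (s1, 01, X#)
  read 0, top X: go to s1, push ε → (s1, 1, #)
  read 1, top #: go to s1, push ε → (s1, ε, ε)
All input consumed in state s1 with stack ε.

ε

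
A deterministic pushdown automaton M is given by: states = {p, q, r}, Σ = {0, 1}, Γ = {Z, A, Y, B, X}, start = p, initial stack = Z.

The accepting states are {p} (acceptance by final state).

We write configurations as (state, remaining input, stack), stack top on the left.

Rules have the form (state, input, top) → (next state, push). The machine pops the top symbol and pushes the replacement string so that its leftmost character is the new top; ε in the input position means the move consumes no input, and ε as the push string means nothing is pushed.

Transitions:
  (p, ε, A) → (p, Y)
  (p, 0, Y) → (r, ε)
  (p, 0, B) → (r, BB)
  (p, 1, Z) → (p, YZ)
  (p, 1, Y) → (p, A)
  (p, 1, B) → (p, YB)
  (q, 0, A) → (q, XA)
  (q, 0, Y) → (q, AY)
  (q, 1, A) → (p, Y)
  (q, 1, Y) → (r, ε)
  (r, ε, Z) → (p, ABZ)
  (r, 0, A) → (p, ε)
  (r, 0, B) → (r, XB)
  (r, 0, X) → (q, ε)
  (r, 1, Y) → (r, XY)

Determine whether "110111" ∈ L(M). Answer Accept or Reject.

Accept

(p, 110111, Z)
  read 1, top Z: go to p, push YZ → (p, 10111, YZ)
  read 1, top Y: go to p, push A → (p, 0111, AZ)
  ε-move, top A: go to p, push Y → (p, 0111, YZ)
  read 0, top Y: go to r, push ε → (r, 111, Z)
  ε-move, top Z: go to p, push ABZ → (p, 111, ABZ)
  ε-move, top A: go to p, push Y → (p, 111, YBZ)
  read 1, top Y: go to p, push A → (p, 11, ABZ)
  ε-move, top A: go to p, push Y → (p, 11, YBZ)
  read 1, top Y: go to p, push A → (p, 1, ABZ)
  ε-move, top A: go to p, push Y → (p, 1, YBZ)
  read 1, top Y: go to p, push A → (p, ε, ABZ)
All input consumed; state p ∈ F.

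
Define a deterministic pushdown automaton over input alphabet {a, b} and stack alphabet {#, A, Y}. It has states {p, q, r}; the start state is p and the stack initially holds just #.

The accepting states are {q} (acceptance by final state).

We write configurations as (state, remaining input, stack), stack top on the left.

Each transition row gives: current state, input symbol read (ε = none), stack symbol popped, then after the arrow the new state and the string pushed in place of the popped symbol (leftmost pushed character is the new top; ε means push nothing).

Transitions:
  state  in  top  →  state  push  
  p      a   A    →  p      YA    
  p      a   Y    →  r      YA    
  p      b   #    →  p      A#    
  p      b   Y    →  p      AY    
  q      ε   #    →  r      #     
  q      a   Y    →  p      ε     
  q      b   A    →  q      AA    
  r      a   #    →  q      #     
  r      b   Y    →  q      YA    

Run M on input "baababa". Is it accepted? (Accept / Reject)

Reject

(p, baababa, #)
  read b, top #: go to p, push A# → (p, aababa, A#)
  read a, top A: go to p, push YA → (p, ababa, YA#)
  read a, top Y: go to r, push YA → (r, baba, YAA#)
  read b, top Y: go to q, push YA → (q, aba, YAAA#)
  read a, top Y: go to p, push ε → (p, ba, AAA#)
No transition applies at (p, ba, AAA#); input not fully consumed.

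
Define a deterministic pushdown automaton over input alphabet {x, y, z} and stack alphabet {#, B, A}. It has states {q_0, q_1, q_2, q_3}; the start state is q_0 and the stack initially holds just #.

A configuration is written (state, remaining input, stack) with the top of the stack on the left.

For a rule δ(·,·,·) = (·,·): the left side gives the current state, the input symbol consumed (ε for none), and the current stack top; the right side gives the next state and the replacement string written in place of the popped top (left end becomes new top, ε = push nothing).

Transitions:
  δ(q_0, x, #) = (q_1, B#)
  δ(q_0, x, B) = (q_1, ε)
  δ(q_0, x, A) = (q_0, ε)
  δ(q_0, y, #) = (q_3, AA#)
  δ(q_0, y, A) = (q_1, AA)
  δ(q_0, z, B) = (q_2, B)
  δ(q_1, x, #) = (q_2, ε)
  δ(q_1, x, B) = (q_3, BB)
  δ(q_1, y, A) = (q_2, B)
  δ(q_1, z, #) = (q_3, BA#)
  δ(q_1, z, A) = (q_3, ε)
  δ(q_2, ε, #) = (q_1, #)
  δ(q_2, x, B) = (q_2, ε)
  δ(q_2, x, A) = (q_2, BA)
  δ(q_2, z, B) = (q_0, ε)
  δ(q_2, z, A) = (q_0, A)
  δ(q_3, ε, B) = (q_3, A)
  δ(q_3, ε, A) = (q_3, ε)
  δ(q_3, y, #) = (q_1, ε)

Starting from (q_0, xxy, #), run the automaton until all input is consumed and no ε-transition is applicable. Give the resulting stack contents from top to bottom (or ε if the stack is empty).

ε

(q_0, xxy, #) ⊢ (q_1, xy, B#) ⊢ (q_3, y, BB#) ⊢ (q_3, y, AB#) ⊢ (q_3, y, B#) ⊢ (q_3, y, A#) ⊢ (q_3, y, #) ⊢ (q_1, ε, ε)
All input consumed in state q_1 with stack ε.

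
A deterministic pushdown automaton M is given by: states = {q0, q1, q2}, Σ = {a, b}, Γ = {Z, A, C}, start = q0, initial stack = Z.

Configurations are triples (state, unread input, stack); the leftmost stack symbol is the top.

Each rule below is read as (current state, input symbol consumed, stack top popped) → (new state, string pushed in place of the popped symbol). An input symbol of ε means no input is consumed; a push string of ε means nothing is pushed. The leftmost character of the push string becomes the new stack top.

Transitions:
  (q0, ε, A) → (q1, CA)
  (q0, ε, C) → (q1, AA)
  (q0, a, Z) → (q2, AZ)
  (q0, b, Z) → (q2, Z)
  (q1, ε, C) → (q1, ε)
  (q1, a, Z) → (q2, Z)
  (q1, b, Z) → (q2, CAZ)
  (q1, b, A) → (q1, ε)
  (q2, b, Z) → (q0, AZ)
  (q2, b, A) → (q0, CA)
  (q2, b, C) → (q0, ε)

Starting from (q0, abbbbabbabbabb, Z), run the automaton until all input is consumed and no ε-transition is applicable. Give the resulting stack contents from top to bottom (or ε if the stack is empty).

(q0, abbbbabbabbabb, Z) ⊢ (q2, bbbbabbabbabb, AZ) ⊢ (q0, bbbabbabbabb, CAZ) ⊢ (q1, bbbabbabbabb, AAAZ) ⊢ (q1, bbabbabbabb, AAZ) ⊢ (q1, babbabbabb, AZ) ⊢ (q1, abbabbabb, Z) ⊢ (q2, bbabbabb, Z) ⊢ (q0, babbabb, AZ) ⊢ (q1, babbabb, CAZ) ⊢ (q1, babbabb, AZ) ⊢ (q1, abbabb, Z) ⊢ (q2, bbabb, Z) ⊢ (q0, babb, AZ) ⊢ (q1, babb, CAZ) ⊢ (q1, babb, AZ) ⊢ (q1, abb, Z) ⊢ (q2, bb, Z) ⊢ (q0, b, AZ) ⊢ (q1, b, CAZ) ⊢ (q1, b, AZ) ⊢ (q1, ε, Z)
All input consumed in state q1 with stack Z.

Z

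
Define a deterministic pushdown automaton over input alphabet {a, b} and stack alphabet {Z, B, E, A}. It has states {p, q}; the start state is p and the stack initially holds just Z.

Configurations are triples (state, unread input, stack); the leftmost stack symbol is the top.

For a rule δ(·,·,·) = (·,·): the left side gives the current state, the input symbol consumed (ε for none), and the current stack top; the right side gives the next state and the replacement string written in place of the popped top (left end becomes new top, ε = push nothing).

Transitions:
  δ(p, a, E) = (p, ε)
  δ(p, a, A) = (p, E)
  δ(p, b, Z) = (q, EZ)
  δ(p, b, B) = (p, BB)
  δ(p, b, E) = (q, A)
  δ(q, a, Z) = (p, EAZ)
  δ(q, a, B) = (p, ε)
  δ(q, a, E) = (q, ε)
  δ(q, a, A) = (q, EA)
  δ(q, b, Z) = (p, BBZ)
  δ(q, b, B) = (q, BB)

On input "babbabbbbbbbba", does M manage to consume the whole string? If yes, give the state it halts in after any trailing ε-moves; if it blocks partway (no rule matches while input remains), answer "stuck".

stuck

(p, babbabbbbbbbba, Z) ⊢ (q, abbabbbbbbbba, EZ) ⊢ (q, bbabbbbbbbba, Z) ⊢ (p, babbbbbbbba, BBZ) ⊢ (p, abbbbbbbba, BBBZ)
No transition for (p, a, top B); M blocks with input abbbbbbbba remaining.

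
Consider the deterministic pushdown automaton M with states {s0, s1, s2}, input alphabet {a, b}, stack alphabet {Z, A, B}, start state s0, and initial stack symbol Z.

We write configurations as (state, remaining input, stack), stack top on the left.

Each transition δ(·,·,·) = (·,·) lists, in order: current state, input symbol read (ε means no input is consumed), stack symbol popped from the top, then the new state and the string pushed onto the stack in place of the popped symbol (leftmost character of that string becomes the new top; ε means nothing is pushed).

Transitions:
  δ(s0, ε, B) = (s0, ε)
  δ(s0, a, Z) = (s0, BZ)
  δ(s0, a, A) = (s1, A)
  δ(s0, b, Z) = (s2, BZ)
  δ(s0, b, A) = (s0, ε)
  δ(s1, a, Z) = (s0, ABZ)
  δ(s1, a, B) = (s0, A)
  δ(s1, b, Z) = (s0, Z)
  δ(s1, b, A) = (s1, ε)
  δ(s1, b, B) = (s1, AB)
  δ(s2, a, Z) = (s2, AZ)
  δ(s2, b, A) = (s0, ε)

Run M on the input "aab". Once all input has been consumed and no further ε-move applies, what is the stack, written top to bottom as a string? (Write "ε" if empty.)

(s0, aab, Z) ⊢ (s0, ab, BZ) ⊢ (s0, ab, Z) ⊢ (s0, b, BZ) ⊢ (s0, b, Z) ⊢ (s2, ε, BZ)
All input consumed in state s2 with stack BZ.

BZ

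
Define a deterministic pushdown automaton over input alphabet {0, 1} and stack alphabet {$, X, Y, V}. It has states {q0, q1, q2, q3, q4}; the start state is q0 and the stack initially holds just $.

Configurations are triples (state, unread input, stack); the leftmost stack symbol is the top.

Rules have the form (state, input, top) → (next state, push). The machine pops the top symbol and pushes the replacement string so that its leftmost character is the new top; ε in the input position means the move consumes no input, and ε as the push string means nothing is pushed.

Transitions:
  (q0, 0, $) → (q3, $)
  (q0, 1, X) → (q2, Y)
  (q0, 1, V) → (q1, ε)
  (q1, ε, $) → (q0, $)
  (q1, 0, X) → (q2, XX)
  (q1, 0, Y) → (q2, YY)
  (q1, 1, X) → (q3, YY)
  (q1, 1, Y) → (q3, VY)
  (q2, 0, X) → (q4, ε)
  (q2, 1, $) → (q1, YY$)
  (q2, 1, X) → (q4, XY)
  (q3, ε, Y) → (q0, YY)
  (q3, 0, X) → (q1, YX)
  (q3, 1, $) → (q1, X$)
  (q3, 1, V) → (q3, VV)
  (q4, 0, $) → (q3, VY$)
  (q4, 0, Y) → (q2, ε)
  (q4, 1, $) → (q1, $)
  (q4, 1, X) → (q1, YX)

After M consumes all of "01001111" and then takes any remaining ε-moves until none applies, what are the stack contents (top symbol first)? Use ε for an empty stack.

VVVYX$

(q0, 01001111, $)
  read 0, top $: go to q3, push $ → (q3, 1001111, $)
  read 1, top $: go to q1, push X$ → (q1, 001111, X$)
  read 0, top X: go to q2, push XX → (q2, 01111, XX$)
  read 0, top X: go to q4, push ε → (q4, 1111, X$)
  read 1, top X: go to q1, push YX → (q1, 111, YX$)
  read 1, top Y: go to q3, push VY → (q3, 11, VYX$)
  read 1, top V: go to q3, push VV → (q3, 1, VVYX$)
  read 1, top V: go to q3, push VV → (q3, ε, VVVYX$)
All input consumed in state q3 with stack VVVYX$.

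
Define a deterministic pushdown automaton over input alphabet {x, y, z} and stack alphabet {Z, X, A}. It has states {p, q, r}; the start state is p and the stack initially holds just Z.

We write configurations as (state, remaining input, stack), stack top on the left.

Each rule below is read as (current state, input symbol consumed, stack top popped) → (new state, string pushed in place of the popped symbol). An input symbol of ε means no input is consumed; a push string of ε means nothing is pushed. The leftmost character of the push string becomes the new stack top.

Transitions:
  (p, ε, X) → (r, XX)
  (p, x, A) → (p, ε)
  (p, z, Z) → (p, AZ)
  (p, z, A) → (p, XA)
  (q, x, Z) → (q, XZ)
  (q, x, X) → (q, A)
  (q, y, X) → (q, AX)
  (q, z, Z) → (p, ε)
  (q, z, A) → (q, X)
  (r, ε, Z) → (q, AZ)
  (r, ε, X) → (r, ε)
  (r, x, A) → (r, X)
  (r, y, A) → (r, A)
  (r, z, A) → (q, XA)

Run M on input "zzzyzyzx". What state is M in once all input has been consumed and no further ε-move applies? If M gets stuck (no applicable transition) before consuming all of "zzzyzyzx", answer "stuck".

(p, zzzyzyzx, Z)
  read z, top Z: go to p, push AZ → (p, zzyzyzx, AZ)
  read z, top A: go to p, push XA → (p, zyzyzx, XAZ)
  ε-move, top X: go to r, push XX → (r, zyzyzx, XXAZ)
  ε-move, top X: go to r, push ε → (r, zyzyzx, XAZ)
  ε-move, top X: go to r, push ε → (r, zyzyzx, AZ)
  read z, top A: go to q, push XA → (q, yzyzx, XAZ)
  read y, top X: go to q, push AX → (q, zyzx, AXAZ)
  read z, top A: go to q, push X → (q, yzx, XXAZ)
  read y, top X: go to q, push AX → (q, zx, AXXAZ)
  read z, top A: go to q, push X → (q, x, XXXAZ)
  read x, top X: go to q, push A → (q, ε, AXXAZ)
All input consumed; M is in state q.

q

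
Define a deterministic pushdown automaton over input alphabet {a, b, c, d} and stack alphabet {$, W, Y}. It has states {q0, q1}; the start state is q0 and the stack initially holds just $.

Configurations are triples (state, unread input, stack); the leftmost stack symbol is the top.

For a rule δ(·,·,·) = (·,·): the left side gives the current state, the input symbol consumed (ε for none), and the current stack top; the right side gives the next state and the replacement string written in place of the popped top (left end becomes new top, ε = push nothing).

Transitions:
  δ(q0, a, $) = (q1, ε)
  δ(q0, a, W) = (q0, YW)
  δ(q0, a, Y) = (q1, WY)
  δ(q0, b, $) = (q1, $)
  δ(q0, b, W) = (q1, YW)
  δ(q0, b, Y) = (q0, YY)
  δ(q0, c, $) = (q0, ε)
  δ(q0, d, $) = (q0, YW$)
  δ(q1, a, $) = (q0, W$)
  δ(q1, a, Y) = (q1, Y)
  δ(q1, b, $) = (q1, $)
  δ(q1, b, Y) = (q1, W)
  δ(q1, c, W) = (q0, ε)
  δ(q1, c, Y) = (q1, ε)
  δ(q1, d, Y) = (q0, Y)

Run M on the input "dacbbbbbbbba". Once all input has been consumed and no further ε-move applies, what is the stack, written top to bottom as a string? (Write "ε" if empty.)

WYYYYYYYYYW$

(q0, dacbbbbbbbba, $) ⊢ (q0, acbbbbbbbba, YW$) ⊢ (q1, cbbbbbbbba, WYW$) ⊢ (q0, bbbbbbbba, YW$) ⊢ (q0, bbbbbbba, YYW$) ⊢ (q0, bbbbbba, YYYW$) ⊢ (q0, bbbbba, YYYYW$) ⊢ (q0, bbbba, YYYYYW$) ⊢ (q0, bbba, YYYYYYW$) ⊢ (q0, bba, YYYYYYYW$) ⊢ (q0, ba, YYYYYYYYW$) ⊢ (q0, a, YYYYYYYYYW$) ⊢ (q1, ε, WYYYYYYYYYW$)
All input consumed in state q1 with stack WYYYYYYYYYW$.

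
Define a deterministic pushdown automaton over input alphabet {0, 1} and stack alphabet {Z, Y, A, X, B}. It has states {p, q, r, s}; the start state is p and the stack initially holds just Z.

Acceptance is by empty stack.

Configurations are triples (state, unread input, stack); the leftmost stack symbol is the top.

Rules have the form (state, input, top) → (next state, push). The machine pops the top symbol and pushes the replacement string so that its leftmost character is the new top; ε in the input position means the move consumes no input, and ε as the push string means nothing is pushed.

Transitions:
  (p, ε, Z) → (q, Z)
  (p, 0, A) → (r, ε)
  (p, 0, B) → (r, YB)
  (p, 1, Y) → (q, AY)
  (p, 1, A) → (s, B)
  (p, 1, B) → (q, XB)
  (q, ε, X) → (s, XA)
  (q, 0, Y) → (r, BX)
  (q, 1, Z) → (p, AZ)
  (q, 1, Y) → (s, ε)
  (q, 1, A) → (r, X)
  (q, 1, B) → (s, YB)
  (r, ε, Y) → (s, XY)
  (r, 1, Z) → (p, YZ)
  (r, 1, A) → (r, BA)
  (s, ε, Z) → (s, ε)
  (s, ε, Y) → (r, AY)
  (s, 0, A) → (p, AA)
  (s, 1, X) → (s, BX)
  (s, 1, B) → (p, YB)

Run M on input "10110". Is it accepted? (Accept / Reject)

Reject

(p, 10110, Z) ⊢ (q, 10110, Z) ⊢ (p, 0110, AZ) ⊢ (r, 110, Z) ⊢ (p, 10, YZ) ⊢ (q, 0, AYZ)
No transition applies at (q, 0, AYZ); input not fully consumed.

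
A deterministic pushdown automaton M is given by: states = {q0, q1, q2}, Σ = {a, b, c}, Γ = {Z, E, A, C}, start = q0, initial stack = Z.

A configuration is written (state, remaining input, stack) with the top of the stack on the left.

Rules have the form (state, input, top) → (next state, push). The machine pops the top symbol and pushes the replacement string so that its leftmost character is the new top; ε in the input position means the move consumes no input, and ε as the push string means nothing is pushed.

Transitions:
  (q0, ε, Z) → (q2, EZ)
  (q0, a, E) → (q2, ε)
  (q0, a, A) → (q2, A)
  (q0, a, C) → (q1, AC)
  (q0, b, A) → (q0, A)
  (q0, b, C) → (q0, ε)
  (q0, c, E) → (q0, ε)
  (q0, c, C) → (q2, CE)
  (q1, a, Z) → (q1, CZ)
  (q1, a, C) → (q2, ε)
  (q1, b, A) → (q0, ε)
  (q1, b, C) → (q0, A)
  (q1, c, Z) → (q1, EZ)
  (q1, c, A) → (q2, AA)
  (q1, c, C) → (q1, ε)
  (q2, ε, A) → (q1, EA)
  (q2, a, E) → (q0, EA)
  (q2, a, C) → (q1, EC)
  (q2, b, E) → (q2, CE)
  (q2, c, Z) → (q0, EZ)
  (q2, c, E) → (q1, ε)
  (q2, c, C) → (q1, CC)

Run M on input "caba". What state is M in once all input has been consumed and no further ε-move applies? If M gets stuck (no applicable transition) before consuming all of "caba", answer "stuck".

(q0, caba, Z)
  ε-move, top Z: go to q2, push EZ → (q2, caba, EZ)
  read c, top E: go to q1, push ε → (q1, aba, Z)
  read a, top Z: go to q1, push CZ → (q1, ba, CZ)
  read b, top C: go to q0, push A → (q0, a, AZ)
  read a, top A: go to q2, push A → (q2, ε, AZ)
  ε-move, top A: go to q1, push EA → (q1, ε, EAZ)
All input consumed; M is in state q1.

q1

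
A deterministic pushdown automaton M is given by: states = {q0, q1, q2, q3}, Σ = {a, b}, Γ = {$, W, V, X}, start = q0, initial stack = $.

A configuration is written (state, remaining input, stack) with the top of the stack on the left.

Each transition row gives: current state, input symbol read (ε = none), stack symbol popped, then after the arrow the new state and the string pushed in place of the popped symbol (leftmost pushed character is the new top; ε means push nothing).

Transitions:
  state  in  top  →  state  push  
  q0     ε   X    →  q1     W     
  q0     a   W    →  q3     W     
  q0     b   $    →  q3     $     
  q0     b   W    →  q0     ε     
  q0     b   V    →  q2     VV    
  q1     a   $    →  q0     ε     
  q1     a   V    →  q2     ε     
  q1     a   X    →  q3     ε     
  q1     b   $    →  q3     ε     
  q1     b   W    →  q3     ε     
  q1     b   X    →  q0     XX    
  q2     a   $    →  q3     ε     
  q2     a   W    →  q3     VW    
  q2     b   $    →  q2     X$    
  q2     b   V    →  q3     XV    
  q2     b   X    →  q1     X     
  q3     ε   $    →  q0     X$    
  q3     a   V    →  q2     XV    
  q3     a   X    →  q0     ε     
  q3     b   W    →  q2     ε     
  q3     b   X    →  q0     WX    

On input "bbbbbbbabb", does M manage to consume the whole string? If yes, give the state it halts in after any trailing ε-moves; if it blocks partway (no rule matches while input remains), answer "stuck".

(q0, bbbbbbbabb, $) ⊢ (q3, bbbbbbabb, $) ⊢ (q0, bbbbbbabb, X$) ⊢ (q1, bbbbbbabb, W$) ⊢ (q3, bbbbbabb, $) ⊢ (q0, bbbbbabb, X$) ⊢ (q1, bbbbbabb, W$) ⊢ (q3, bbbbabb, $) ⊢ (q0, bbbbabb, X$) ⊢ (q1, bbbbabb, W$) ⊢ (q3, bbbabb, $) ⊢ (q0, bbbabb, X$) ⊢ (q1, bbbabb, W$) ⊢ (q3, bbabb, $) ⊢ (q0, bbabb, X$) ⊢ (q1, bbabb, W$) ⊢ (q3, babb, $) ⊢ (q0, babb, X$) ⊢ (q1, babb, W$) ⊢ (q3, abb, $) ⊢ (q0, abb, X$) ⊢ (q1, abb, W$)
No transition for (q1, a, top W); M blocks with input abb remaining.

stuck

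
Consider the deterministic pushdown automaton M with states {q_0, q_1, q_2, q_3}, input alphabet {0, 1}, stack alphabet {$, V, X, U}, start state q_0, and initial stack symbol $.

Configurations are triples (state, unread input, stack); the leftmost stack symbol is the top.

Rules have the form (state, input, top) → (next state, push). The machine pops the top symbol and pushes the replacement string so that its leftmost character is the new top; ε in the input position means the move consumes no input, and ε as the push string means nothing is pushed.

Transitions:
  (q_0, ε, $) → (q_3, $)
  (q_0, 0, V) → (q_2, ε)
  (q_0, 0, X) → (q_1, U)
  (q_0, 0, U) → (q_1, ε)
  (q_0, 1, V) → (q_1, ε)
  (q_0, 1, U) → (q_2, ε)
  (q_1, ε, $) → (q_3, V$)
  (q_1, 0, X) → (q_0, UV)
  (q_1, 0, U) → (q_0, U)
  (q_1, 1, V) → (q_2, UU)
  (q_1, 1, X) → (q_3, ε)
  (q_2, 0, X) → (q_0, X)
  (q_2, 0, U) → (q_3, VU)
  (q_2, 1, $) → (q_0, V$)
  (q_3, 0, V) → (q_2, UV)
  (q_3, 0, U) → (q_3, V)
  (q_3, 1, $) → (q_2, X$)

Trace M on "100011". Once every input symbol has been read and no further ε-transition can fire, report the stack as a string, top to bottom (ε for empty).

V$

(q_0, 100011, $)
  ε-move, top $: go to q_3, push $ → (q_3, 100011, $)
  read 1, top $: go to q_2, push X$ → (q_2, 00011, X$)
  read 0, top X: go to q_0, push X → (q_0, 0011, X$)
  read 0, top X: go to q_1, push U → (q_1, 011, U$)
  read 0, top U: go to q_0, push U → (q_0, 11, U$)
  read 1, top U: go to q_2, push ε → (q_2, 1, $)
  read 1, top $: go to q_0, push V$ → (q_0, ε, V$)
All input consumed in state q_0 with stack V$.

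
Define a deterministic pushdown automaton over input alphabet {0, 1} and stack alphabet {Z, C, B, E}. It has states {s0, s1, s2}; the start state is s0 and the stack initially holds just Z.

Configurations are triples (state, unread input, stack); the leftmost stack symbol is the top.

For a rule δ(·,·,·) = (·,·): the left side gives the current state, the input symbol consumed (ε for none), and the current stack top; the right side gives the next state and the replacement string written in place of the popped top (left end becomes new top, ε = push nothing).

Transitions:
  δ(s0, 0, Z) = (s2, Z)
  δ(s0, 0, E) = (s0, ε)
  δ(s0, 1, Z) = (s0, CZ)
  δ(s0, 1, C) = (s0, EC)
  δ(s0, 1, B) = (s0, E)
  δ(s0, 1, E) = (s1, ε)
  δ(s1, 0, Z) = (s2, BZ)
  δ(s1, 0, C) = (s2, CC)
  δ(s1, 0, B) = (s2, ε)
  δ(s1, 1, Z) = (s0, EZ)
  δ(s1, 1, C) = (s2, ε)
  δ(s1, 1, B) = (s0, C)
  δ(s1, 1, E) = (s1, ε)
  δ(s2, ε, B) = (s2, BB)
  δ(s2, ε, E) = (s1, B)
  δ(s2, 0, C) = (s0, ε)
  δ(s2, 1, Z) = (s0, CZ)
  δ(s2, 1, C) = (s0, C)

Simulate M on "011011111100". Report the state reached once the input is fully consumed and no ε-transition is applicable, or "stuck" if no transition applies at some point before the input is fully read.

s0

(s0, 011011111100, Z)
  read 0, top Z: go to s2, push Z → (s2, 11011111100, Z)
  read 1, top Z: go to s0, push CZ → (s0, 1011111100, CZ)
  read 1, top C: go to s0, push EC → (s0, 011111100, ECZ)
  read 0, top E: go to s0, push ε → (s0, 11111100, CZ)
  read 1, top C: go to s0, push EC → (s0, 1111100, ECZ)
  read 1, top E: go to s1, push ε → (s1, 111100, CZ)
  read 1, top C: go to s2, push ε → (s2, 11100, Z)
  read 1, top Z: go to s0, push CZ → (s0, 1100, CZ)
  read 1, top C: go to s0, push EC → (s0, 100, ECZ)
  read 1, top E: go to s1, push ε → (s1, 00, CZ)
  read 0, top C: go to s2, push CC → (s2, 0, CCZ)
  read 0, top C: go to s0, push ε → (s0, ε, CZ)
All input consumed; M is in state s0.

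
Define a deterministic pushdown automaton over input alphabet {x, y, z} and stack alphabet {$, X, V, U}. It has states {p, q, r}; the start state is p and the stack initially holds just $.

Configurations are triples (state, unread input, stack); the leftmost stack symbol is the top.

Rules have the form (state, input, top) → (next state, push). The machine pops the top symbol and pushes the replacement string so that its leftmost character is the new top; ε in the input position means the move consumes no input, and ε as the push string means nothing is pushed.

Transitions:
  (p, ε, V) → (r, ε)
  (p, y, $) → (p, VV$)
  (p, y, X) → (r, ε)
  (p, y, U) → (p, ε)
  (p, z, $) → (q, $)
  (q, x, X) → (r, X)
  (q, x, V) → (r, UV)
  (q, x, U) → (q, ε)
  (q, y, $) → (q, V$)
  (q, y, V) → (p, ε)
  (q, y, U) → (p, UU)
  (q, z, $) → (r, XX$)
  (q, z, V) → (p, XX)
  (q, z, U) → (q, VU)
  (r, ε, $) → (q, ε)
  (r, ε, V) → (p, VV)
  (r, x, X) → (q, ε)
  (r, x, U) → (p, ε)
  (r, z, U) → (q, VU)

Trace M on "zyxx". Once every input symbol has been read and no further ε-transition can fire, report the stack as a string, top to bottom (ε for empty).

(p, zyxx, $)
  read z, top $: go to q, push $ → (q, yxx, $)
  read y, top $: go to q, push V$ → (q, xx, V$)
  read x, top V: go to r, push UV → (r, x, UV$)
  read x, top U: go to p, push ε → (p, ε, V$)
  ε-move, top V: go to r, push ε → (r, ε, $)
  ε-move, top $: go to q, push ε → (q, ε, ε)
All input consumed in state q with stack ε.

ε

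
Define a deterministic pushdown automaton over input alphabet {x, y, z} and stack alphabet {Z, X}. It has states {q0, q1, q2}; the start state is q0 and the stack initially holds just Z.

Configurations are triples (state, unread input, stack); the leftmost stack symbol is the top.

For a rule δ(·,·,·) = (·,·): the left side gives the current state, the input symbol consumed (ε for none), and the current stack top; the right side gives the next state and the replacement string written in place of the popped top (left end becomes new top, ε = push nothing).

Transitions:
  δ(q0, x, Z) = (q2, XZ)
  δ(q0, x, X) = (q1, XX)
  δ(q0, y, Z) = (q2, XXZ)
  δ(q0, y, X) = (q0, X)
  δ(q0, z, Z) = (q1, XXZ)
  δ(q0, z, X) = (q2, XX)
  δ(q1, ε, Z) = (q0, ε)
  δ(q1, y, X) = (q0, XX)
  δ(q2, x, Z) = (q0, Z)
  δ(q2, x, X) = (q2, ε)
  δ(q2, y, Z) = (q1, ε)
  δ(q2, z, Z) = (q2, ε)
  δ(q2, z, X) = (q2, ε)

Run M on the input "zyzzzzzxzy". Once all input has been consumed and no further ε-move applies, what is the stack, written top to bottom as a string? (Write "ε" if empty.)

(q0, zyzzzzzxzy, Z)
  read z, top Z: go to q1, push XXZ → (q1, yzzzzzxzy, XXZ)
  read y, top X: go to q0, push XX → (q0, zzzzzxzy, XXXZ)
  read z, top X: go to q2, push XX → (q2, zzzzxzy, XXXXZ)
  read z, top X: go to q2, push ε → (q2, zzzxzy, XXXZ)
  read z, top X: go to q2, push ε → (q2, zzxzy, XXZ)
  read z, top X: go to q2, push ε → (q2, zxzy, XZ)
  read z, top X: go to q2, push ε → (q2, xzy, Z)
  read x, top Z: go to q0, push Z → (q0, zy, Z)
  read z, top Z: go to q1, push XXZ → (q1, y, XXZ)
  read y, top X: go to q0, push XX → (q0, ε, XXXZ)
All input consumed in state q0 with stack XXXZ.

XXXZ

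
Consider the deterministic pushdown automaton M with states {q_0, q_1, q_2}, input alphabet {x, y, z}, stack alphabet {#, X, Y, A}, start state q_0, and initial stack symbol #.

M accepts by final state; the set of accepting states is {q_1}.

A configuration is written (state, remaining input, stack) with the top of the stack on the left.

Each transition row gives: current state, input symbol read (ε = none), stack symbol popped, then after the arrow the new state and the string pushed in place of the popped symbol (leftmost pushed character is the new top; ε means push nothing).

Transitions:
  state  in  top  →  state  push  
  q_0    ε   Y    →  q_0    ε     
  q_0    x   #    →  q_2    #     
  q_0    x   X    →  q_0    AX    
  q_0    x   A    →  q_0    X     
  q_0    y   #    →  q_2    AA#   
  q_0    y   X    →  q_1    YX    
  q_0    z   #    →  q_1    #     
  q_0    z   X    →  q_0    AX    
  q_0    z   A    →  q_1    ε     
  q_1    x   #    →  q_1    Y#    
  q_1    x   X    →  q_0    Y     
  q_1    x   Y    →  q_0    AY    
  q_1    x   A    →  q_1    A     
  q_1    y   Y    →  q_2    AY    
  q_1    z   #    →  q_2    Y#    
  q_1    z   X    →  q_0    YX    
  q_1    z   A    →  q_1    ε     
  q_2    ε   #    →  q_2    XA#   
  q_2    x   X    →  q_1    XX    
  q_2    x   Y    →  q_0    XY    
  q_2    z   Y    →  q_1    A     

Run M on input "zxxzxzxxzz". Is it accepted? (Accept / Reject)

(q_0, zxxzxzxxzz, #) ⊢ (q_1, xxzxzxxzz, #) ⊢ (q_1, xzxzxxzz, Y#) ⊢ (q_0, zxzxxzz, AY#) ⊢ (q_1, xzxxzz, Y#) ⊢ (q_0, zxxzz, AY#) ⊢ (q_1, xxzz, Y#) ⊢ (q_0, xzz, AY#) ⊢ (q_0, zz, XY#) ⊢ (q_0, z, AXY#) ⊢ (q_1, ε, XY#)
All input consumed; state q_1 ∈ F.

Accept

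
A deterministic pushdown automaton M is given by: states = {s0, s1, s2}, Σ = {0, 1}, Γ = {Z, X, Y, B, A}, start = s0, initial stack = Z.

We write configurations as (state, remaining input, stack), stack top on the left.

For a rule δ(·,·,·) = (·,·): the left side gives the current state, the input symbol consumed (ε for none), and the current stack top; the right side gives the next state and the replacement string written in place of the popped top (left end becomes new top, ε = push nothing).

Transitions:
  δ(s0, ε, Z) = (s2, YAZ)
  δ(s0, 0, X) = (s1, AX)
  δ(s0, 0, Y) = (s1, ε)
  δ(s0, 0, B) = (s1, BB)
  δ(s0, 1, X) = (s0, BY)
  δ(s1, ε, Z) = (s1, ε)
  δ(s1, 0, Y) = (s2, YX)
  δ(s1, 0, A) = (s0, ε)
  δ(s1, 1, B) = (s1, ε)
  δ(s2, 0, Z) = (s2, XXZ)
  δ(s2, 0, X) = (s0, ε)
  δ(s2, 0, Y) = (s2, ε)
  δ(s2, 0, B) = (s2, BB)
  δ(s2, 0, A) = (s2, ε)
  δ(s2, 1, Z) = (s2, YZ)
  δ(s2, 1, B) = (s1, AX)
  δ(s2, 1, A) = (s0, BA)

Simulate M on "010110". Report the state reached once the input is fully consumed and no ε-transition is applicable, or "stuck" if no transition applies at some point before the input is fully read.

s2

(s0, 010110, Z)
  ε-move, top Z: go to s2, push YAZ → (s2, 010110, YAZ)
  read 0, top Y: go to s2, push ε → (s2, 10110, AZ)
  read 1, top A: go to s0, push BA → (s0, 0110, BAZ)
  read 0, top B: go to s1, push BB → (s1, 110, BBAZ)
  read 1, top B: go to s1, push ε → (s1, 10, BAZ)
  read 1, top B: go to s1, push ε → (s1, 0, AZ)
  read 0, top A: go to s0, push ε → (s0, ε, Z)
  ε-move, top Z: go to s2, push YAZ → (s2, ε, YAZ)
All input consumed; M is in state s2.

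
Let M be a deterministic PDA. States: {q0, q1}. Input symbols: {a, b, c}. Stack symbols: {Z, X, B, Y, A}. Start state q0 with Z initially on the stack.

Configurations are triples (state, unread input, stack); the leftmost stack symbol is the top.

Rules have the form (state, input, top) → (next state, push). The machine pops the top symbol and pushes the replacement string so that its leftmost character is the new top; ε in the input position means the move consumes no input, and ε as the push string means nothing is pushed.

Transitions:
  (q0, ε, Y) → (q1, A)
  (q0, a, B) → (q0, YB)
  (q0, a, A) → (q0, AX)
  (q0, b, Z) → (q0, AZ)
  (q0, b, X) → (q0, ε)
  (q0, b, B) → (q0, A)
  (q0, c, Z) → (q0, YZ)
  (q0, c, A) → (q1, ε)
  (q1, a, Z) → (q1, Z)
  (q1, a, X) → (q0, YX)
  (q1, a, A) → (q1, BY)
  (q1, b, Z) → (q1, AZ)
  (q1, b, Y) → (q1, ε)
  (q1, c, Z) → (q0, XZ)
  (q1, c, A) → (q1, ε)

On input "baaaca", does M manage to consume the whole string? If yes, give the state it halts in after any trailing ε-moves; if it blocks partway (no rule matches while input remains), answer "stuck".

q1

(q0, baaaca, Z) ⊢ (q0, aaaca, AZ) ⊢ (q0, aaca, AXZ) ⊢ (q0, aca, AXXZ) ⊢ (q0, ca, AXXXZ) ⊢ (q1, a, XXXZ) ⊢ (q0, ε, YXXXZ) ⊢ (q1, ε, AXXXZ)
All input consumed; M is in state q1.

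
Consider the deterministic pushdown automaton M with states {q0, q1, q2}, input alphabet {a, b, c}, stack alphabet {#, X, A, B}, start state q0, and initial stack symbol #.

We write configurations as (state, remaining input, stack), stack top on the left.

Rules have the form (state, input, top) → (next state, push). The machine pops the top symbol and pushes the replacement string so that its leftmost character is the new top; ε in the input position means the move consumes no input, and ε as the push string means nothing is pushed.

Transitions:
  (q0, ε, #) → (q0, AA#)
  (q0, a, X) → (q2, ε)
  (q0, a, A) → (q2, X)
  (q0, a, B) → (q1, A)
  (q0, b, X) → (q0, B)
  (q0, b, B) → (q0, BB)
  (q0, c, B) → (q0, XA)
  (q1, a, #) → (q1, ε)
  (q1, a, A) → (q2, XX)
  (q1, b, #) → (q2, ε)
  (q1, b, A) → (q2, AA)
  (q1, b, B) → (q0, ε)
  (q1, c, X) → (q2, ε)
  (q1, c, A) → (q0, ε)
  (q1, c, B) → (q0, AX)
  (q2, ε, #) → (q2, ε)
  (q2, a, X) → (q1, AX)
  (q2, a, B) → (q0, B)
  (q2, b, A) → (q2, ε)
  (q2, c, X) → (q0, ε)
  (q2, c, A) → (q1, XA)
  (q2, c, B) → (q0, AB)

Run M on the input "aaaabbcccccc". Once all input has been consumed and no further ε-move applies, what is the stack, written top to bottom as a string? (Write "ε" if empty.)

AXXXA#

(q0, aaaabbcccccc, #)
  ε-move, top #: go to q0, push AA# → (q0, aaaabbcccccc, AA#)
  read a, top A: go to q2, push X → (q2, aaabbcccccc, XA#)
  read a, top X: go to q1, push AX → (q1, aabbcccccc, AXA#)
  read a, top A: go to q2, push XX → (q2, abbcccccc, XXXA#)
  read a, top X: go to q1, push AX → (q1, bbcccccc, AXXXA#)
  read b, top A: go to q2, push AA → (q2, bcccccc, AAXXXA#)
  read b, top A: go to q2, push ε → (q2, cccccc, AXXXA#)
  read c, top A: go to q1, push XA → (q1, ccccc, XAXXXA#)
  read c, top X: go to q2, push ε → (q2, cccc, AXXXA#)
  read c, top A: go to q1, push XA → (q1, ccc, XAXXXA#)
  read c, top X: go to q2, push ε → (q2, cc, AXXXA#)
  read c, top A: go to q1, push XA → (q1, c, XAXXXA#)
  read c, top X: go to q2, push ε → (q2, ε, AXXXA#)
All input consumed in state q2 with stack AXXXA#.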